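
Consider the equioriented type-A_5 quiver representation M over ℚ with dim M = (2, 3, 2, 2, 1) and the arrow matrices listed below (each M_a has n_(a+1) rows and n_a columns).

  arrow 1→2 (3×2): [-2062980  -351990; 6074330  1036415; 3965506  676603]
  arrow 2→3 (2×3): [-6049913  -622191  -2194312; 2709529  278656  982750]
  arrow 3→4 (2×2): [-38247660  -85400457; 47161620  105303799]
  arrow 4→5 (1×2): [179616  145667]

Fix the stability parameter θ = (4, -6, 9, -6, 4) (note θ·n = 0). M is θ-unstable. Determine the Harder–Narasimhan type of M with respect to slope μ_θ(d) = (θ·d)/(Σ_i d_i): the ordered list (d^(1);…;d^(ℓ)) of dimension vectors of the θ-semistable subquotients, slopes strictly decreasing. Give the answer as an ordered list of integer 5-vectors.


Barcode: M ≅ I[1,1], I[1,3], I[2,2], I[2,5], I[4,4]. HN layers by μ_θ (5 steps, strictly decreasing):
  μ^(1)=9; μ^(2)=4; μ^(3)=3/2; μ^(4)=-1; μ^(5)=-6

((0, 0, 1, 0, 0); (1, 0, 0, 0, 1); (0, 0, 1, 1, 0); (1, 1, 0, 0, 0); (0, 2, 0, 1, 0))


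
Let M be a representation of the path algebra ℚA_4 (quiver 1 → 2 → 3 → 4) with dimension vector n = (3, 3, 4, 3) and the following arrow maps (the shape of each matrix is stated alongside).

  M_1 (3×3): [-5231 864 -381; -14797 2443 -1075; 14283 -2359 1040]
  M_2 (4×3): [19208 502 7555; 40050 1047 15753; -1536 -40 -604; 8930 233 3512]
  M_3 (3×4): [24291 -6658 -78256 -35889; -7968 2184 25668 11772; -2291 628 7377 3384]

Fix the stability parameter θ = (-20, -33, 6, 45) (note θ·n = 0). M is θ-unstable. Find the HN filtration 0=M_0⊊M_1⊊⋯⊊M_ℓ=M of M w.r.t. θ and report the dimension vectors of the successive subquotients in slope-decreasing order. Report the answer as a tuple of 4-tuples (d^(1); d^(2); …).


Via rank(M_{q-1}∘⋯∘M_p): M ≅ I[1,2], I[1,4]^2, I[3,3]^2, I[4,4].
μ_θ-semistable layers: μ^(1)=45; μ^(2)=6; μ^(3)=-53/2

((0, 0, 0, 3); (0, 0, 4, 0); (3, 3, 0, 0))


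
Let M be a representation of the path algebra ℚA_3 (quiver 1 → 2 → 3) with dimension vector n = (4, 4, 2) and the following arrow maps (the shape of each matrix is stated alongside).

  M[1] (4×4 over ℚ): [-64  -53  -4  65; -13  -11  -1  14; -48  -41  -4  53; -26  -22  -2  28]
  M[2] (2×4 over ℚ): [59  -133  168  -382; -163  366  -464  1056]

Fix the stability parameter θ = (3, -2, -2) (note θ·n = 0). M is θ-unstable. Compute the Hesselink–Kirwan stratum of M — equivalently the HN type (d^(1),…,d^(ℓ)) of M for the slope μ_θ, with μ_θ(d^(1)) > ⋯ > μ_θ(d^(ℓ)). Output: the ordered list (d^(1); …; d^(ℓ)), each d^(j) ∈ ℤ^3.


Barcode: M ≅ I[1,1]^2, I[1,3]^2, I[2,2]^2. HN layers by μ_θ (3 steps, strictly decreasing):
  μ^(1)=3; μ^(2)=-1/3; μ^(3)=-2

((2, 0, 0); (2, 2, 2); (0, 2, 0))


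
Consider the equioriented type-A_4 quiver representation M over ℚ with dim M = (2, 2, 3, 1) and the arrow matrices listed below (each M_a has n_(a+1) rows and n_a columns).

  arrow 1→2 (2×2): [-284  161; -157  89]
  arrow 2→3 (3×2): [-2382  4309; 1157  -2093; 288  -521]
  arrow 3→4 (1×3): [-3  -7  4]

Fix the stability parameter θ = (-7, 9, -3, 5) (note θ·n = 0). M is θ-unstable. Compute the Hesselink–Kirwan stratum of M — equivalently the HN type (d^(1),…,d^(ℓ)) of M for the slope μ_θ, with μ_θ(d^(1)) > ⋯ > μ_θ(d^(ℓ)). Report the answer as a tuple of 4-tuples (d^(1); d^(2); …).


Barcode: M ≅ I[1,3], I[1,4], I[3,3]. HN layers by μ_θ (4 steps, strictly decreasing):
  μ^(1)=5; μ^(2)=3; μ^(3)=-3; μ^(4)=-7

((0, 0, 0, 1); (0, 2, 2, 0); (0, 0, 1, 0); (2, 0, 0, 0))


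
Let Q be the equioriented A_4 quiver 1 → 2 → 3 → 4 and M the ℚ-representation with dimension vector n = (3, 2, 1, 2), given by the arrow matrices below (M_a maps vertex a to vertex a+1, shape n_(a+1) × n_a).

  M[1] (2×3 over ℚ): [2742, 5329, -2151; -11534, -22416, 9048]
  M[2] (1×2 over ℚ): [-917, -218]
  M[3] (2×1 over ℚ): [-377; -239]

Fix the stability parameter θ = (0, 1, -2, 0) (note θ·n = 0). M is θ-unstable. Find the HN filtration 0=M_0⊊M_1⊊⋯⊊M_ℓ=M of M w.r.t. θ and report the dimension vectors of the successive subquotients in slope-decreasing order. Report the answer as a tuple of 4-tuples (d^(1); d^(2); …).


Interval decomposition of M: I[1,1], I[1,2], I[1,4], I[4,4].
HN type (ℓ=3): μ^(1)=1; μ^(2)=0; μ^(3)=-1/3

((0, 1, 0, 0); (2, 0, 0, 2); (1, 1, 1, 0))


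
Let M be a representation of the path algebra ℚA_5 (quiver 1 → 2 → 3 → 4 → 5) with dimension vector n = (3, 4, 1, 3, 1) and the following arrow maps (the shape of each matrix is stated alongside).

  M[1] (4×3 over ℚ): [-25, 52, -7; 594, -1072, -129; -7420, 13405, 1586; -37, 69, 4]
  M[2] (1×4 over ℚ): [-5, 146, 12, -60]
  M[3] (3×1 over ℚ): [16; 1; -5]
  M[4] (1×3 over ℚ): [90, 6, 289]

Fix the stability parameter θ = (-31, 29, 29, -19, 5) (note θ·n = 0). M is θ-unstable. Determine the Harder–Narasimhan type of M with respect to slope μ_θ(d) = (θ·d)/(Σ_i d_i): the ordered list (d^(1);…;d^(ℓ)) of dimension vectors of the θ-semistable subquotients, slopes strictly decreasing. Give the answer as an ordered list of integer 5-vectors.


Via rank(M_{q-1}∘⋯∘M_p): M ≅ I[1,2]^2, I[1,5], I[2,2], I[4,4]^2.
μ_θ-semistable layers: μ^(1)=29; μ^(2)=11; μ^(3)=-19; μ^(4)=-31

((0, 3, 0, 0, 0); (0, 1, 1, 1, 1); (0, 0, 0, 2, 0); (3, 0, 0, 0, 0))


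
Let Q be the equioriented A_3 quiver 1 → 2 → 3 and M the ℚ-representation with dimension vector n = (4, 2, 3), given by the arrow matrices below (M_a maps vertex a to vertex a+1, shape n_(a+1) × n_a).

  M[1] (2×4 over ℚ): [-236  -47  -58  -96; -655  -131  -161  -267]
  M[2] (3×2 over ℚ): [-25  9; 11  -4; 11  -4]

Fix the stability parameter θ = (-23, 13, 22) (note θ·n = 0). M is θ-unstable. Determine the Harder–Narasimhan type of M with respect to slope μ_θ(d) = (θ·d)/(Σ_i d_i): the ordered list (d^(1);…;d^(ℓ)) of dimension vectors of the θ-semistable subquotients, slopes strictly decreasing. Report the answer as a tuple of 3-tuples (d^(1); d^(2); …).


Interval decomposition of M: I[1,1]^2, I[1,3]^2, I[3,3].
HN type (ℓ=3): μ^(1)=22; μ^(2)=13; μ^(3)=-23

((0, 0, 3); (0, 2, 0); (4, 0, 0))


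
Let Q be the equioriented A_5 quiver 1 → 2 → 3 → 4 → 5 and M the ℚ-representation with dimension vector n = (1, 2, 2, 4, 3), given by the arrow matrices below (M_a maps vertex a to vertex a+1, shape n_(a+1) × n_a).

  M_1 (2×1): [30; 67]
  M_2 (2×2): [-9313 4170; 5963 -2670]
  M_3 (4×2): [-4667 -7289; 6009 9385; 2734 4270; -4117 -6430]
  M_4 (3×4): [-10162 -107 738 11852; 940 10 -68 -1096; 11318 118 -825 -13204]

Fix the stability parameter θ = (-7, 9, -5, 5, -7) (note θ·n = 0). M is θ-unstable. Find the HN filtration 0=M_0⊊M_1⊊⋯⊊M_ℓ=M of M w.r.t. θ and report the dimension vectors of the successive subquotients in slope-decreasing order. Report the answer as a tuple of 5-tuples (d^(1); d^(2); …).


Interval decomposition of M: I[1,2], I[2,5], I[3,4], I[4,4], I[4,5], I[5,5].
HN type (ℓ=6): μ^(1)=9; μ^(2)=5; μ^(3)=1/2; μ^(4)=-1; μ^(5)=-5; μ^(6)=-7

((0, 1, 0, 0, 0); (0, 0, 0, 2, 0); (0, 1, 1, 1, 1); (0, 0, 0, 1, 1); (0, 0, 1, 0, 0); (1, 0, 0, 0, 1))


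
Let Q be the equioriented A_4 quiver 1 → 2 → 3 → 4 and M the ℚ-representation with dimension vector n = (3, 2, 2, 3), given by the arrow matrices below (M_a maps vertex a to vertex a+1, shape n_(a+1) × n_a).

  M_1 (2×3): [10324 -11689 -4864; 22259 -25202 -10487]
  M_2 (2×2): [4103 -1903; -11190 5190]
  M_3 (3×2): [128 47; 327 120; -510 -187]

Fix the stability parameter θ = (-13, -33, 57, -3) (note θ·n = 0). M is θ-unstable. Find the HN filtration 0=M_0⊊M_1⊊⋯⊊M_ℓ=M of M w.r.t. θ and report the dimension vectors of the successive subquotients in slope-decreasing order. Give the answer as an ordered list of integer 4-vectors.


Barcode: M ≅ I[1,1], I[1,2], I[1,4], I[3,4], I[4,4]. HN layers by μ_θ (4 steps, strictly decreasing):
  μ^(1)=27; μ^(2)=-3; μ^(3)=-13; μ^(4)=-23

((0, 0, 2, 2); (0, 0, 0, 1); (1, 0, 0, 0); (2, 2, 0, 0))


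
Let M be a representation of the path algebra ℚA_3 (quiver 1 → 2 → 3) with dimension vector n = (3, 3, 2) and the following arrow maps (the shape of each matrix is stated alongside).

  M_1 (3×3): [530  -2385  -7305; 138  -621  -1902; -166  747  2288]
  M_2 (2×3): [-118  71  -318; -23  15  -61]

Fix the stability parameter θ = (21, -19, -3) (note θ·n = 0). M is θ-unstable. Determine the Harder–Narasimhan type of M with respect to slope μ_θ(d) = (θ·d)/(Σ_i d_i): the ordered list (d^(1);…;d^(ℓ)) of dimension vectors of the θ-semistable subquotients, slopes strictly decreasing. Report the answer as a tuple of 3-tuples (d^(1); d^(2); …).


Barcode: M ≅ I[1,1], I[1,3]^2, I[2,2]. HN layers by μ_θ (3 steps, strictly decreasing):
  μ^(1)=21; μ^(2)=-1/3; μ^(3)=-19

((1, 0, 0); (2, 2, 2); (0, 1, 0))


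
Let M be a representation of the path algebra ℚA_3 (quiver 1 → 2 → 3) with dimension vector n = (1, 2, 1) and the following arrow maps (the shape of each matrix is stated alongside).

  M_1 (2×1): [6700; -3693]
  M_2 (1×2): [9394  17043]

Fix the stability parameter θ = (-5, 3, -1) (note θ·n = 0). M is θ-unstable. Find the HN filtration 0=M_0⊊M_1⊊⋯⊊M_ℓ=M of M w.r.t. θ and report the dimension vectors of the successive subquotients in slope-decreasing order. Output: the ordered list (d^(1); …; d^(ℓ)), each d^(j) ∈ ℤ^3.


Via rank(M_{q-1}∘⋯∘M_p): M ≅ I[1,3], I[2,2].
μ_θ-semistable layers: μ^(1)=3; μ^(2)=1; μ^(3)=-5

((0, 1, 0); (0, 1, 1); (1, 0, 0))


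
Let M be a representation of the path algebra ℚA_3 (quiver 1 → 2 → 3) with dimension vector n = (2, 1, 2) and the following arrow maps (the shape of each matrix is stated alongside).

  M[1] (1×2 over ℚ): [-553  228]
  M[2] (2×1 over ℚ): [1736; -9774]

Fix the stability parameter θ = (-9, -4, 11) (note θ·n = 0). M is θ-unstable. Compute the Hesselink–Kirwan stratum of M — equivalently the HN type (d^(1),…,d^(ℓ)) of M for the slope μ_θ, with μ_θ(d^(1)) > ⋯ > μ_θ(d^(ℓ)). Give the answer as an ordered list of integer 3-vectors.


Barcode: M ≅ I[1,1], I[1,3], I[3,3]. HN layers by μ_θ (3 steps, strictly decreasing):
  μ^(1)=11; μ^(2)=-4; μ^(3)=-9

((0, 0, 2); (0, 1, 0); (2, 0, 0))


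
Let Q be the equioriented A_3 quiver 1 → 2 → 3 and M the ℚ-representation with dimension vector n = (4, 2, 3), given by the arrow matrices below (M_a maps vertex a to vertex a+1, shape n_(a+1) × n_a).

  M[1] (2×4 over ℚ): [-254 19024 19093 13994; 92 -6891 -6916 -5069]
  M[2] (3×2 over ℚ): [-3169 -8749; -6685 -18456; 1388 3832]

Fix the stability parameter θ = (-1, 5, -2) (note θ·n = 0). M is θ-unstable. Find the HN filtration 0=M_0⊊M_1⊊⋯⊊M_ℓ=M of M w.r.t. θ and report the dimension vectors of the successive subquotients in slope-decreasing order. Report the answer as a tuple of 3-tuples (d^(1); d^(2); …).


Barcode: M ≅ I[1,1]^2, I[1,3]^2, I[3,3]. HN layers by μ_θ (3 steps, strictly decreasing):
  μ^(1)=3/2; μ^(2)=-1; μ^(3)=-2

((0, 2, 2); (4, 0, 0); (0, 0, 1))


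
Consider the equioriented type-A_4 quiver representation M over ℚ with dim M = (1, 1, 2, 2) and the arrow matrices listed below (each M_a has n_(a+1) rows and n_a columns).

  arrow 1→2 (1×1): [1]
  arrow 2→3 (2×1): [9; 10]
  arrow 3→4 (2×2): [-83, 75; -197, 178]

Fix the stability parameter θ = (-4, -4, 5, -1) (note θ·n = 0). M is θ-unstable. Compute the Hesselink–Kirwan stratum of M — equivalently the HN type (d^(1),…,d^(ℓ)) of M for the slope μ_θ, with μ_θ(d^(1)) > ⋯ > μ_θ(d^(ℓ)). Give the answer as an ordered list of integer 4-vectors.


Via rank(M_{q-1}∘⋯∘M_p): M ≅ I[1,4], I[3,4].
μ_θ-semistable layers: μ^(1)=2; μ^(2)=-4

((0, 0, 2, 2); (1, 1, 0, 0))


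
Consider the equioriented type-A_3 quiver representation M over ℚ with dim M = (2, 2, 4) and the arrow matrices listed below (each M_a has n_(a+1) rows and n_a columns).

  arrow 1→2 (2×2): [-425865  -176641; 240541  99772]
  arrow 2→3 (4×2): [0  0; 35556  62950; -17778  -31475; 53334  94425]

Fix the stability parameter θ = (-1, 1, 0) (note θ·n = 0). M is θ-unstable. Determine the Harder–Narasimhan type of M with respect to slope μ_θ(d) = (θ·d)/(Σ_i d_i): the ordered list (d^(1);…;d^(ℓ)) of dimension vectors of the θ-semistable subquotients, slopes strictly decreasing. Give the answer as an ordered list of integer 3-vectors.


Interval decomposition of M: I[1,2], I[1,3], I[3,3]^3.
HN type (ℓ=4): μ^(1)=1; μ^(2)=1/2; μ^(3)=0; μ^(4)=-1

((0, 1, 0); (0, 1, 1); (0, 0, 3); (2, 0, 0))


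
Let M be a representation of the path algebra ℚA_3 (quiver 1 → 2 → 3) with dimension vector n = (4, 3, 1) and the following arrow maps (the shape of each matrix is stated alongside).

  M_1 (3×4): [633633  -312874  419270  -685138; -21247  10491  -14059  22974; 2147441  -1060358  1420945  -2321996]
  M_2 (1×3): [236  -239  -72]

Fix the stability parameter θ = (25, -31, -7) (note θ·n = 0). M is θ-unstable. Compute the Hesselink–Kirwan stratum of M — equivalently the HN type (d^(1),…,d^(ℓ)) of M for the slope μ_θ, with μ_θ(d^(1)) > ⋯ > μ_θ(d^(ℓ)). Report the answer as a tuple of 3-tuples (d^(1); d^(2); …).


Via rank(M_{q-1}∘⋯∘M_p): M ≅ I[1,1], I[1,2]^2, I[1,3].
μ_θ-semistable layers: μ^(1)=25; μ^(2)=-3; μ^(3)=-13/3

((1, 0, 0); (2, 2, 0); (1, 1, 1))


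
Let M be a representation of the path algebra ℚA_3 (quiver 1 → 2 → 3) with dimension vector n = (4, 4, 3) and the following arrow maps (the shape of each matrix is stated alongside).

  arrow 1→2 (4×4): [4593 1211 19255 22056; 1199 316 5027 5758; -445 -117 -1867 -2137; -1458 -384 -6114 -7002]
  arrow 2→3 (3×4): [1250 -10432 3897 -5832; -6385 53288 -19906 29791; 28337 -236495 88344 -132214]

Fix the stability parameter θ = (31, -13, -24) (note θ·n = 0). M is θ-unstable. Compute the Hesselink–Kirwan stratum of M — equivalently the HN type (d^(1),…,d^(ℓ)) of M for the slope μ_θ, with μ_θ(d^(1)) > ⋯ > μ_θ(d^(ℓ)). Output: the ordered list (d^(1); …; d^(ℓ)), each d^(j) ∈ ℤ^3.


Via rank(M_{q-1}∘⋯∘M_p): M ≅ I[1,1], I[1,3]^3, I[2,2].
μ_θ-semistable layers: μ^(1)=31; μ^(2)=-2; μ^(3)=-13

((1, 0, 0); (3, 3, 3); (0, 1, 0))


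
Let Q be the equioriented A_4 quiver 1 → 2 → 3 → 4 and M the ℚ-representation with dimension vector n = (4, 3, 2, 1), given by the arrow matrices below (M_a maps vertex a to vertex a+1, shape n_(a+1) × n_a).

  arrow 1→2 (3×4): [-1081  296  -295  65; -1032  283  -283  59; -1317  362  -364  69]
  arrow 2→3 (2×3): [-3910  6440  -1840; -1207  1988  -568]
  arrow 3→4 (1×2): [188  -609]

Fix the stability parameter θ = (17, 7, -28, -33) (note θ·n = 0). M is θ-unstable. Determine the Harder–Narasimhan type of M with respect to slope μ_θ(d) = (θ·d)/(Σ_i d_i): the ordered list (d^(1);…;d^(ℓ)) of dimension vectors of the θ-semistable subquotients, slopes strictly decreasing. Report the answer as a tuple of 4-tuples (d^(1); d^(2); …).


Barcode: M ≅ I[1,1], I[1,2]^2, I[1,4], I[3,3]. HN layers by μ_θ (4 steps, strictly decreasing):
  μ^(1)=17; μ^(2)=12; μ^(3)=-37/4; μ^(4)=-28

((1, 0, 0, 0); (2, 2, 0, 0); (1, 1, 1, 1); (0, 0, 1, 0))


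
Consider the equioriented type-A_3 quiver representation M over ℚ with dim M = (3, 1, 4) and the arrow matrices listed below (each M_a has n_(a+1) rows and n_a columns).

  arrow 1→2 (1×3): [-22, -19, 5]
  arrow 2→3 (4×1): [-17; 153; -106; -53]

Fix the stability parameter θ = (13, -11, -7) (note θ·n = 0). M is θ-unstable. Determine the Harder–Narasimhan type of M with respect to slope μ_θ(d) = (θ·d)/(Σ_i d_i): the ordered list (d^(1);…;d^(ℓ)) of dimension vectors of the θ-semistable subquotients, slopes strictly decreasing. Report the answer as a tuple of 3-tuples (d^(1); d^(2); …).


Via rank(M_{q-1}∘⋯∘M_p): M ≅ I[1,1]^2, I[1,3], I[3,3]^3.
μ_θ-semistable layers: μ^(1)=13; μ^(2)=-5/3; μ^(3)=-7

((2, 0, 0); (1, 1, 1); (0, 0, 3))


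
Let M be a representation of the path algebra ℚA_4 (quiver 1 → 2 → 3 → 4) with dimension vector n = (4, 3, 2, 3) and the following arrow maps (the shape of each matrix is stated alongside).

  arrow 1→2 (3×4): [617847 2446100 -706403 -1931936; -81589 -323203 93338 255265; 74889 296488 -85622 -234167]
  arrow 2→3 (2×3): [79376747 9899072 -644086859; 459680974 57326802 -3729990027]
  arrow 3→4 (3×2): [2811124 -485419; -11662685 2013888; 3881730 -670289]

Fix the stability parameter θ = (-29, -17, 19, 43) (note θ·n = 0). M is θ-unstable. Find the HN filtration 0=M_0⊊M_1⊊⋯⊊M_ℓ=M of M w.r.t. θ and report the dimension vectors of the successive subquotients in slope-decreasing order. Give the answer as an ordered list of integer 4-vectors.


Via rank(M_{q-1}∘⋯∘M_p): M ≅ I[1,1], I[1,2], I[1,4]^2, I[4,4].
μ_θ-semistable layers: μ^(1)=43; μ^(2)=19; μ^(3)=-17; μ^(4)=-29

((0, 0, 0, 3); (0, 0, 2, 0); (0, 3, 0, 0); (4, 0, 0, 0))


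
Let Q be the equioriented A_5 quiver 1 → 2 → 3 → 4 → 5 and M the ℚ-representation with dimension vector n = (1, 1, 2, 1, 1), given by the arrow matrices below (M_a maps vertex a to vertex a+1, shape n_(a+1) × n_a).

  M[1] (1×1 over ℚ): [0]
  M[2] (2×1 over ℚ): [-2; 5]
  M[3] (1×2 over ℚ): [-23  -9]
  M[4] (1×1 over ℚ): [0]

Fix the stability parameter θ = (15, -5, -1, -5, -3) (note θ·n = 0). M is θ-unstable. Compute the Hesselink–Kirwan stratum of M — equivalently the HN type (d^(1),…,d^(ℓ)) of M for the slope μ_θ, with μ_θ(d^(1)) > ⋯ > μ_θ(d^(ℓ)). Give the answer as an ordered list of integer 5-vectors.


Via rank(M_{q-1}∘⋯∘M_p): M ≅ I[1,1], I[2,4], I[3,3], I[5,5].
μ_θ-semistable layers: μ^(1)=15; μ^(2)=-1; μ^(3)=-3; μ^(4)=-5

((1, 0, 0, 0, 0); (0, 0, 1, 0, 0); (0, 0, 1, 1, 1); (0, 1, 0, 0, 0))


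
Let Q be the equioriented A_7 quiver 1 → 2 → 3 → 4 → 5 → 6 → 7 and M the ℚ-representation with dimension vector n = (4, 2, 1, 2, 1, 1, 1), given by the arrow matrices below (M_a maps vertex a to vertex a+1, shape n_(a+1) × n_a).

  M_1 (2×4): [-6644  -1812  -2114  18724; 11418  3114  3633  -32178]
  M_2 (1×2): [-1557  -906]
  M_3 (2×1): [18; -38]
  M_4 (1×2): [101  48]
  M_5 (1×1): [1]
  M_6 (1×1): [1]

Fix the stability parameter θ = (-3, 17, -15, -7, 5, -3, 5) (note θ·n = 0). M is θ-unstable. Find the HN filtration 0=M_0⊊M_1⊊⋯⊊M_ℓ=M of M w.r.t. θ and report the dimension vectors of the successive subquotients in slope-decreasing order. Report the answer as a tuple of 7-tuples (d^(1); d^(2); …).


Via rank(M_{q-1}∘⋯∘M_p): M ≅ I[1,1]^3, I[1,2], I[2,7], I[4,4].
μ_θ-semistable layers: μ^(1)=17; μ^(2)=5; μ^(3)=1; μ^(4)=-5/3; μ^(5)=-3; μ^(6)=-7

((0, 1, 0, 0, 0, 0, 0); (0, 0, 0, 0, 0, 0, 1); (0, 0, 0, 0, 1, 1, 0); (0, 1, 1, 1, 0, 0, 0); (4, 0, 0, 0, 0, 0, 0); (0, 0, 0, 1, 0, 0, 0))


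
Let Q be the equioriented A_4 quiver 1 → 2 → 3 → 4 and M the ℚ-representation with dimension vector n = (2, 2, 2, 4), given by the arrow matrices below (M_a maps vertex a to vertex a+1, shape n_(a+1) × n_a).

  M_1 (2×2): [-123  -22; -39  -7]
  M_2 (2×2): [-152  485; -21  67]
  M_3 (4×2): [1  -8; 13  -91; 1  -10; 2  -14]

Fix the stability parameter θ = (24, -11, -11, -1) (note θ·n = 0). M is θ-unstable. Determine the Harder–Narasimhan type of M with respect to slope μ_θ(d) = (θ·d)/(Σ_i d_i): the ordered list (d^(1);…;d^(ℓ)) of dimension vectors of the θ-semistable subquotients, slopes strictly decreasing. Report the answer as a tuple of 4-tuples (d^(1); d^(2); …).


Via rank(M_{q-1}∘⋯∘M_p): M ≅ I[1,4]^2, I[4,4]^2.
μ_θ-semistable layers: μ^(1)=1/4; μ^(2)=-1

((2, 2, 2, 2); (0, 0, 0, 2))


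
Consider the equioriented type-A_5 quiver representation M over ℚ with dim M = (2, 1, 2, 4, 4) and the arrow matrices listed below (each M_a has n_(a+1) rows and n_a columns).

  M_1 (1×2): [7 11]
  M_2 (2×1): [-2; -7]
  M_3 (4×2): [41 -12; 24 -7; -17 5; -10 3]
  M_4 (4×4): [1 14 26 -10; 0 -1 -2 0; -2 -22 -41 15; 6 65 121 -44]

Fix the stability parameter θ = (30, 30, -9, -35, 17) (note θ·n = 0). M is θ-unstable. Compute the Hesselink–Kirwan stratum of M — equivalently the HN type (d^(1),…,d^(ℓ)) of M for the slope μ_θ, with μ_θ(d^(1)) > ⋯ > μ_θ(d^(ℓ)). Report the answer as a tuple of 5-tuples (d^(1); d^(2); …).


Barcode: M ≅ I[1,1], I[1,5], I[3,5], I[4,5]^2. HN layers by μ_θ (5 steps, strictly decreasing):
  μ^(1)=30; μ^(2)=17; μ^(3)=4; μ^(4)=-22; μ^(5)=-35

((1, 0, 0, 0, 0); (0, 0, 0, 0, 4); (1, 1, 1, 1, 0); (0, 0, 1, 1, 0); (0, 0, 0, 2, 0))


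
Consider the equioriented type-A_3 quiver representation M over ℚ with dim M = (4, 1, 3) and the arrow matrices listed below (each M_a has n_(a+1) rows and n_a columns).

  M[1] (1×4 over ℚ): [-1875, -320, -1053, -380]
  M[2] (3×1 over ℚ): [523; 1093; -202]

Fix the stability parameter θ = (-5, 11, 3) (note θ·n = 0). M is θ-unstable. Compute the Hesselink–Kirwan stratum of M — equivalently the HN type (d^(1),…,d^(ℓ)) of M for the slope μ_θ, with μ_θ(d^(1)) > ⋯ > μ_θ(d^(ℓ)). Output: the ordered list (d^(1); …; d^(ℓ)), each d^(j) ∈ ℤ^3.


Barcode: M ≅ I[1,1]^3, I[1,3], I[3,3]^2. HN layers by μ_θ (3 steps, strictly decreasing):
  μ^(1)=7; μ^(2)=3; μ^(3)=-5

((0, 1, 1); (0, 0, 2); (4, 0, 0))


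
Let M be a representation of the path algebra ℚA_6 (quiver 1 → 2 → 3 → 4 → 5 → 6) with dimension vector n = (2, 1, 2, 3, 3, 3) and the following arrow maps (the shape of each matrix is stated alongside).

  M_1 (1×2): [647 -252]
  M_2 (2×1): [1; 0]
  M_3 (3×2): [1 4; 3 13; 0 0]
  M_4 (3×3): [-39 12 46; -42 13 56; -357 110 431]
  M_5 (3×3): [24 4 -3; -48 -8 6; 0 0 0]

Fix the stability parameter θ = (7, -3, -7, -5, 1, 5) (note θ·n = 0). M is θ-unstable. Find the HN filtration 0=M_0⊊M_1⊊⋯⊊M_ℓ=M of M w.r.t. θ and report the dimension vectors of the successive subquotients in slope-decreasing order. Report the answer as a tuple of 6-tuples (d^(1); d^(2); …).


Interval decomposition of M: I[1,1], I[1,6], I[3,5], I[4,5], I[6,6]^2.
HN type (ℓ=6): μ^(1)=7; μ^(2)=5; μ^(3)=1; μ^(4)=-2; μ^(5)=-5; μ^(6)=-7

((1, 0, 0, 0, 0, 0); (0, 0, 0, 0, 0, 3); (0, 0, 0, 0, 3, 0); (1, 1, 1, 1, 0, 0); (0, 0, 0, 2, 0, 0); (0, 0, 1, 0, 0, 0))


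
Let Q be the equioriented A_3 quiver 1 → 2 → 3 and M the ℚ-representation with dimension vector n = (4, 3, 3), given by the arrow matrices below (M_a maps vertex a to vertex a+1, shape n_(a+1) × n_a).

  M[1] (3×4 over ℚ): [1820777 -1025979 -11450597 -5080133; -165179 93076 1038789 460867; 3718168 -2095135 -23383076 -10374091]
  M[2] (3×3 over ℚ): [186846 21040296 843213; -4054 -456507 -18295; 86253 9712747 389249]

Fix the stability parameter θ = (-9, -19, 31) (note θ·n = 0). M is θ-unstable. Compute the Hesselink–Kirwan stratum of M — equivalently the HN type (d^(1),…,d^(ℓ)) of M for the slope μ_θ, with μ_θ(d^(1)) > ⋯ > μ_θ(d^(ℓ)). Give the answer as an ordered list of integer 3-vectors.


Via rank(M_{q-1}∘⋯∘M_p): M ≅ I[1,1], I[1,3]^3.
μ_θ-semistable layers: μ^(1)=31; μ^(2)=-9; μ^(3)=-14

((0, 0, 3); (1, 0, 0); (3, 3, 0))


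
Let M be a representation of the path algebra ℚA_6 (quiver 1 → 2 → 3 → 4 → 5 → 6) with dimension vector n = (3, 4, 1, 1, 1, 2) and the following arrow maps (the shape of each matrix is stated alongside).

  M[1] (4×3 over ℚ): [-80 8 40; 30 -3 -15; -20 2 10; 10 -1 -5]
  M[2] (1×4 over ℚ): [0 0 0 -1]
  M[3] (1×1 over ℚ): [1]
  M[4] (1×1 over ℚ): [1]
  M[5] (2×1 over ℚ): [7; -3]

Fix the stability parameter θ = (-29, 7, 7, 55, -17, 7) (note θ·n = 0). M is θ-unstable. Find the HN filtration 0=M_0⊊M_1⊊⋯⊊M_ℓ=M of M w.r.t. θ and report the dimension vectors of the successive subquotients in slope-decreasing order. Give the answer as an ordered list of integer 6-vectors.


Interval decomposition of M: I[1,1]^2, I[1,6], I[2,2]^3, I[6,6].
HN type (ℓ=3): μ^(1)=15; μ^(2)=7; μ^(3)=-29

((0, 0, 0, 1, 1, 1); (0, 4, 1, 0, 0, 1); (3, 0, 0, 0, 0, 0))


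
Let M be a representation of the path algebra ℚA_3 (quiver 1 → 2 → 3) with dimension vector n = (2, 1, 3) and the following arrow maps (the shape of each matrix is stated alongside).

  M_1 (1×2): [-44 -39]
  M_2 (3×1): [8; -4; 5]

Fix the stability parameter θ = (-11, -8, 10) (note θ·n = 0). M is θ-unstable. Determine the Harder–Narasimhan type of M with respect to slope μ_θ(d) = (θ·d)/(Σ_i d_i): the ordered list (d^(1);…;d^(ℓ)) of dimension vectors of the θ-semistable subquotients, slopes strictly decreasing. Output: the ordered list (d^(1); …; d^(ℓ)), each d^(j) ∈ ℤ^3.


Via rank(M_{q-1}∘⋯∘M_p): M ≅ I[1,1], I[1,3], I[3,3]^2.
μ_θ-semistable layers: μ^(1)=10; μ^(2)=-8; μ^(3)=-11

((0, 0, 3); (0, 1, 0); (2, 0, 0))


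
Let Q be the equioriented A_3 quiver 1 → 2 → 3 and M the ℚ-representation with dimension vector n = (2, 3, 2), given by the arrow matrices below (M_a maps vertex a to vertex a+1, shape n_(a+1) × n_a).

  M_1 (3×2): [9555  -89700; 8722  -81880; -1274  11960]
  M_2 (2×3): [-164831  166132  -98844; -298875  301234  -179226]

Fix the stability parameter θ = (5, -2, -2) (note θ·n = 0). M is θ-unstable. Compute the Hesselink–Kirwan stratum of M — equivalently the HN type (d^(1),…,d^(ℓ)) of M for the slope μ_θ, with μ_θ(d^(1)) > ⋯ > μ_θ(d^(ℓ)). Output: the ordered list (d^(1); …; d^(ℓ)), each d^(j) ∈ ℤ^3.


Interval decomposition of M: I[1,1], I[1,3], I[2,2], I[2,3].
HN type (ℓ=3): μ^(1)=5; μ^(2)=1/3; μ^(3)=-2

((1, 0, 0); (1, 1, 1); (0, 2, 1))


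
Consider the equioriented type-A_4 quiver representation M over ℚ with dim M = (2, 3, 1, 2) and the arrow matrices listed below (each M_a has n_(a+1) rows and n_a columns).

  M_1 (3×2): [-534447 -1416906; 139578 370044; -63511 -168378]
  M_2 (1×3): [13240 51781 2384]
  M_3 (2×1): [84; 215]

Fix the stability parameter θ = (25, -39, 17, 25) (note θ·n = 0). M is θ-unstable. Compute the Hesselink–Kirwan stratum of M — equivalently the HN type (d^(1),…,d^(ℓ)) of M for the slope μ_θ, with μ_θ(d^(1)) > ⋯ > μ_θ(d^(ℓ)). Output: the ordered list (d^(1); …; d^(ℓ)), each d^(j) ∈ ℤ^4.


Barcode: M ≅ I[1,1], I[1,4], I[2,2]^2, I[4,4]. HN layers by μ_θ (4 steps, strictly decreasing):
  μ^(1)=25; μ^(2)=17; μ^(3)=-7; μ^(4)=-39

((1, 0, 0, 2); (0, 0, 1, 0); (1, 1, 0, 0); (0, 2, 0, 0))


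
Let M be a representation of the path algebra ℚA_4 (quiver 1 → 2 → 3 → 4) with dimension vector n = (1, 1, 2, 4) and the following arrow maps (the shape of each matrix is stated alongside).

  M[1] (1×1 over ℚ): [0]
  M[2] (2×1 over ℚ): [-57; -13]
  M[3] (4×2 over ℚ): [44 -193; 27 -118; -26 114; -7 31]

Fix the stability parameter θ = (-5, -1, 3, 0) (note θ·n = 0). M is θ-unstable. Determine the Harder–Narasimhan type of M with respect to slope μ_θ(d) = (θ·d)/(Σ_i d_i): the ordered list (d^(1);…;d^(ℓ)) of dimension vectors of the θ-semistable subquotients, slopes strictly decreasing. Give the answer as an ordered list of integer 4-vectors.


Interval decomposition of M: I[1,1], I[2,4], I[3,4], I[4,4]^2.
HN type (ℓ=4): μ^(1)=3/2; μ^(2)=0; μ^(3)=-1; μ^(4)=-5

((0, 0, 2, 2); (0, 0, 0, 2); (0, 1, 0, 0); (1, 0, 0, 0))


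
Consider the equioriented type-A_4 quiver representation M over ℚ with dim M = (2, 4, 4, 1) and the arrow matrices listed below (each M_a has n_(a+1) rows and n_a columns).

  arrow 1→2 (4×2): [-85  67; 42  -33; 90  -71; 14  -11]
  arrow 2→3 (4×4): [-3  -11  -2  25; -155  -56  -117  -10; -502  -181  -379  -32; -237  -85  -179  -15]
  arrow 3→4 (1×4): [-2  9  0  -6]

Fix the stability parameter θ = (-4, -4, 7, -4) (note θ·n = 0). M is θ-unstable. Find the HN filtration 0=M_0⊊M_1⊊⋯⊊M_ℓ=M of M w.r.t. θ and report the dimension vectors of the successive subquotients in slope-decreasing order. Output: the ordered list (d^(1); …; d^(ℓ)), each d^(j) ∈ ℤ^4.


Via rank(M_{q-1}∘⋯∘M_p): M ≅ I[1,3], I[1,4], I[2,3]^2.
μ_θ-semistable layers: μ^(1)=7; μ^(2)=3/2; μ^(3)=-4

((0, 0, 3, 0); (0, 0, 1, 1); (2, 4, 0, 0))


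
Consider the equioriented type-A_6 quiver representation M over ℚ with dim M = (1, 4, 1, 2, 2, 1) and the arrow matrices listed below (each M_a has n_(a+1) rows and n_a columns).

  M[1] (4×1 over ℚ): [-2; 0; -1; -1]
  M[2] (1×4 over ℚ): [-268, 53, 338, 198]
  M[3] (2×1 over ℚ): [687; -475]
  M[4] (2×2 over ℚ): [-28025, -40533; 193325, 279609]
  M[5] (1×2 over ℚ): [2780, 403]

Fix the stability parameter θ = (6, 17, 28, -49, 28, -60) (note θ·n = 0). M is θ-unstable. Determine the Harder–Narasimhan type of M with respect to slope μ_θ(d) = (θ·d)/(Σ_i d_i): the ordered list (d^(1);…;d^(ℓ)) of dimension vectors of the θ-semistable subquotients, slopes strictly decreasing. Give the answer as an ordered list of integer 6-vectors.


Barcode: M ≅ I[1,2], I[2,2]^2, I[2,4], I[4,6], I[5,5]. HN layers by μ_θ (6 steps, strictly decreasing):
  μ^(1)=28; μ^(2)=17; μ^(3)=6; μ^(4)=-4/3; μ^(5)=-16; μ^(6)=-49

((0, 0, 0, 0, 1, 0); (0, 3, 0, 0, 0, 0); (1, 0, 0, 0, 0, 0); (0, 1, 1, 1, 0, 0); (0, 0, 0, 0, 1, 1); (0, 0, 0, 1, 0, 0))


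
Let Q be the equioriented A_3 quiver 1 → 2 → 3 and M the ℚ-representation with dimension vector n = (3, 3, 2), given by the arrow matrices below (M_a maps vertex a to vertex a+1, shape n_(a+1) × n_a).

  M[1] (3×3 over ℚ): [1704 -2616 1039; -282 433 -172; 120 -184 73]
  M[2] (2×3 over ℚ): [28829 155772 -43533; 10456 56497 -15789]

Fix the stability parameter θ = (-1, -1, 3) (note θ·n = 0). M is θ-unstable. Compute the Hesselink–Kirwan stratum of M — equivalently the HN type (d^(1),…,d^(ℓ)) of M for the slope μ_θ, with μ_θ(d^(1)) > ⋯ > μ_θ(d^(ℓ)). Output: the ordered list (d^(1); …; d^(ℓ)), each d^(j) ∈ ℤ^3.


Interval decomposition of M: I[1,1], I[1,3]^2, I[2,2].
HN type (ℓ=2): μ^(1)=3; μ^(2)=-1

((0, 0, 2); (3, 3, 0))


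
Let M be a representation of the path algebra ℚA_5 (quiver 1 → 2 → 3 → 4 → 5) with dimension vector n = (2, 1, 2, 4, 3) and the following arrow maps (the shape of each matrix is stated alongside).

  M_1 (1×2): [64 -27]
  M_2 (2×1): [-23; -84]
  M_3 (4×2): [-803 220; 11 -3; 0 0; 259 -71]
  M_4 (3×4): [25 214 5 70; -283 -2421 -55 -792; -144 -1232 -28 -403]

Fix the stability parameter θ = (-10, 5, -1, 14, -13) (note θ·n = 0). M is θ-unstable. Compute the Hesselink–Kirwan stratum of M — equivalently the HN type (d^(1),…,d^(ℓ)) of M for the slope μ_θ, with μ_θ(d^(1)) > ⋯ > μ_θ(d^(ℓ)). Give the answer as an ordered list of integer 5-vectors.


Via rank(M_{q-1}∘⋯∘M_p): M ≅ I[1,1], I[1,5], I[3,5], I[4,4], I[4,5].
μ_θ-semistable layers: μ^(1)=14; μ^(2)=5/4; μ^(3)=1/2; μ^(4)=-1; μ^(5)=-10

((0, 0, 0, 1, 0); (0, 1, 1, 1, 1); (0, 0, 0, 2, 2); (0, 0, 1, 0, 0); (2, 0, 0, 0, 0))


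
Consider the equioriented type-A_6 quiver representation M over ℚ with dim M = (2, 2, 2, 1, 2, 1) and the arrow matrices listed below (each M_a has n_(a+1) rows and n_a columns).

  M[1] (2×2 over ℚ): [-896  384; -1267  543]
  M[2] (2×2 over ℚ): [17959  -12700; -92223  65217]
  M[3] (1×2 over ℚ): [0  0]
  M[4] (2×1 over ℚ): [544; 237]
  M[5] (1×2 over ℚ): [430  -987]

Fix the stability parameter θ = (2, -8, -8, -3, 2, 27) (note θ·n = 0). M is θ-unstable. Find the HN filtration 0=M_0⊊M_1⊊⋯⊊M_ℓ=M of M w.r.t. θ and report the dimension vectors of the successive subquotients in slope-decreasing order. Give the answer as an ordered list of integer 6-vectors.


Interval decomposition of M: I[1,1], I[1,3], I[2,3], I[4,6], I[5,5].
HN type (ℓ=5): μ^(1)=27; μ^(2)=2; μ^(3)=-3; μ^(4)=-14/3; μ^(5)=-8

((0, 0, 0, 0, 0, 1); (1, 0, 0, 0, 2, 0); (0, 0, 0, 1, 0, 0); (1, 1, 1, 0, 0, 0); (0, 1, 1, 0, 0, 0))


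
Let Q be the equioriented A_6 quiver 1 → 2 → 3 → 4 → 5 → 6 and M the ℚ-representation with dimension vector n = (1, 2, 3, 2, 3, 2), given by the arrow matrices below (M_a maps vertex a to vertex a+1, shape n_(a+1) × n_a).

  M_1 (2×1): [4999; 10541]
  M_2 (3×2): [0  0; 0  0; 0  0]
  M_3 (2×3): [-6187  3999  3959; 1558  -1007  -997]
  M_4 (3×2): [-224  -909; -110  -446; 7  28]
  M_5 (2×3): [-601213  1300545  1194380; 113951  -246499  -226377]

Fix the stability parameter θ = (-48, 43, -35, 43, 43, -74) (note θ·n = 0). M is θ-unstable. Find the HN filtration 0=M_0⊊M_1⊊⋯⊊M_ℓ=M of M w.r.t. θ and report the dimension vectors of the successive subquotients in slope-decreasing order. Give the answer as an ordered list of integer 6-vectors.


Interval decomposition of M: I[1,2], I[2,2], I[3,3], I[3,6]^2, I[5,5].
HN type (ℓ=4): μ^(1)=43; μ^(2)=4; μ^(3)=-35; μ^(4)=-48

((0, 2, 0, 0, 1, 0); (0, 0, 0, 2, 2, 2); (0, 0, 3, 0, 0, 0); (1, 0, 0, 0, 0, 0))


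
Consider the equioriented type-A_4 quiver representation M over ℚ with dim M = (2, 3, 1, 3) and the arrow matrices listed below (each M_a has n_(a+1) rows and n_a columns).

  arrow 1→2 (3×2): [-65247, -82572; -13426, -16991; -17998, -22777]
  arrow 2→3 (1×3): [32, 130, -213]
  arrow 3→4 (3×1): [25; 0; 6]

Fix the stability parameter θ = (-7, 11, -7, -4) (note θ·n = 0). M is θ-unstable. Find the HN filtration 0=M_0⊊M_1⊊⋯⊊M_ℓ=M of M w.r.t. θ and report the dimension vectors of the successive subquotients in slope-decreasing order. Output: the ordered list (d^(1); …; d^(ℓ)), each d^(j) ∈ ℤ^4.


Barcode: M ≅ I[1,2], I[1,4], I[2,2], I[4,4]^2. HN layers by μ_θ (4 steps, strictly decreasing):
  μ^(1)=11; μ^(2)=0; μ^(3)=-4; μ^(4)=-7

((0, 2, 0, 0); (0, 1, 1, 1); (0, 0, 0, 2); (2, 0, 0, 0))


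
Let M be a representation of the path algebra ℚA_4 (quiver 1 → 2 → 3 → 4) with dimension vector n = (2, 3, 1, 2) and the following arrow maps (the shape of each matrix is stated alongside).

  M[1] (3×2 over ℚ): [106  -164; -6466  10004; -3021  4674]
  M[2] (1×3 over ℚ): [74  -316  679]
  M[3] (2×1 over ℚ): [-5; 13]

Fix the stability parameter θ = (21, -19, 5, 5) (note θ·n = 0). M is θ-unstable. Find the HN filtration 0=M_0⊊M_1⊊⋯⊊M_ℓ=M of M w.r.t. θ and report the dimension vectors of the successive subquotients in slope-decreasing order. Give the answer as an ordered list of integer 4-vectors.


Barcode: M ≅ I[1,1], I[1,4], I[2,2]^2, I[4,4]. HN layers by μ_θ (4 steps, strictly decreasing):
  μ^(1)=21; μ^(2)=5; μ^(3)=1; μ^(4)=-19

((1, 0, 0, 0); (0, 0, 1, 2); (1, 1, 0, 0); (0, 2, 0, 0))


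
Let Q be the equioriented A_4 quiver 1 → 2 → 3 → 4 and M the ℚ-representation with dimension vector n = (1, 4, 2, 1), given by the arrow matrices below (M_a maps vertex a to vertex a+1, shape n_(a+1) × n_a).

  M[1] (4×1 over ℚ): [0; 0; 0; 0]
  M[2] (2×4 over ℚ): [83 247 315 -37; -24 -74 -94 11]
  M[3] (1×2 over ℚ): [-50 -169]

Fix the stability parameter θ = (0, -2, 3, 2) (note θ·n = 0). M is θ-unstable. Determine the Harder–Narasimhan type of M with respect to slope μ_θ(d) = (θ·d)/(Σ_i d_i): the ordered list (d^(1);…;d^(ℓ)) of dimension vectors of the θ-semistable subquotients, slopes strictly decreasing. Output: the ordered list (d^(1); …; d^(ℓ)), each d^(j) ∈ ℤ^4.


Interval decomposition of M: I[1,1], I[2,2]^2, I[2,3], I[2,4].
HN type (ℓ=4): μ^(1)=3; μ^(2)=5/2; μ^(3)=0; μ^(4)=-2

((0, 0, 1, 0); (0, 0, 1, 1); (1, 0, 0, 0); (0, 4, 0, 0))


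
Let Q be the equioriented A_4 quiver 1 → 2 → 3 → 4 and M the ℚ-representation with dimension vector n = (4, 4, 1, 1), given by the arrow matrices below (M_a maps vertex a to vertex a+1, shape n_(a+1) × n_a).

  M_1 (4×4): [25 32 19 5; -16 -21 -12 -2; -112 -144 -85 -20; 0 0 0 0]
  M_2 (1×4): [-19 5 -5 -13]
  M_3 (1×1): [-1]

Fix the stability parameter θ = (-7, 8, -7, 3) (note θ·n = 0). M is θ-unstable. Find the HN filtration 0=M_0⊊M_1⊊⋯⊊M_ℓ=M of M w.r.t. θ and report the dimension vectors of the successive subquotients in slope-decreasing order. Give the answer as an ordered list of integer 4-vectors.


Interval decomposition of M: I[1,1], I[1,2]^2, I[1,4], I[2,2].
HN type (ℓ=4): μ^(1)=8; μ^(2)=3; μ^(3)=1/2; μ^(4)=-7

((0, 3, 0, 0); (0, 0, 0, 1); (0, 1, 1, 0); (4, 0, 0, 0))


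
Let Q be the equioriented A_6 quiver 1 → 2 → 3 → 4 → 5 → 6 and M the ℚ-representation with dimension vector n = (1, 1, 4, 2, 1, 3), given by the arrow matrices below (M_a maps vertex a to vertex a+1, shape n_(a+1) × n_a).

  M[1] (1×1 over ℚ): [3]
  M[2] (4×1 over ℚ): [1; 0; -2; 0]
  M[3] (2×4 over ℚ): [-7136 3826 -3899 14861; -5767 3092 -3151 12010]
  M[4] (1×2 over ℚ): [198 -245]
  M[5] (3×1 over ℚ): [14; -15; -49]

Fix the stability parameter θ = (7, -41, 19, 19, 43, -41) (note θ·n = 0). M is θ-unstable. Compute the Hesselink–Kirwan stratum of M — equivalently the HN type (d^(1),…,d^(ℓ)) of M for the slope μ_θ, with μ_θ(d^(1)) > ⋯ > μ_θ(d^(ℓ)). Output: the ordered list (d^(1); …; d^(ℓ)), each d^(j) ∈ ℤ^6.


Interval decomposition of M: I[1,6], I[3,3]^2, I[3,4], I[6,6]^2.
HN type (ℓ=4): μ^(1)=19; μ^(2)=10; μ^(3)=-17; μ^(4)=-41

((0, 0, 3, 1, 0, 0); (0, 0, 1, 1, 1, 1); (1, 1, 0, 0, 0, 0); (0, 0, 0, 0, 0, 2))


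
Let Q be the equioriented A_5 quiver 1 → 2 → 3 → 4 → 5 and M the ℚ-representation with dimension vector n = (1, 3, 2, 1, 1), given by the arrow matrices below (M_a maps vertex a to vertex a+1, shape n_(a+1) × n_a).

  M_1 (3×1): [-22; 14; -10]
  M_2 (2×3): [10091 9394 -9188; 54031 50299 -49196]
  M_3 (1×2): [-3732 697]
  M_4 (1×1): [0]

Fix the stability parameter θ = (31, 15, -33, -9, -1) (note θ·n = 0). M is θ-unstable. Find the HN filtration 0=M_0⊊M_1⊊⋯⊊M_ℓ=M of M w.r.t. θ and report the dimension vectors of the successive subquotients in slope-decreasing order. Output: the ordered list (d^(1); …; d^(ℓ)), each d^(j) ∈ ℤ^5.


Via rank(M_{q-1}∘⋯∘M_p): M ≅ I[1,3], I[2,2], I[2,4], I[5,5].
μ_θ-semistable layers: μ^(1)=15; μ^(2)=13/3; μ^(3)=-1; μ^(4)=-9

((0, 1, 0, 0, 0); (1, 1, 1, 0, 0); (0, 0, 0, 0, 1); (0, 1, 1, 1, 0))


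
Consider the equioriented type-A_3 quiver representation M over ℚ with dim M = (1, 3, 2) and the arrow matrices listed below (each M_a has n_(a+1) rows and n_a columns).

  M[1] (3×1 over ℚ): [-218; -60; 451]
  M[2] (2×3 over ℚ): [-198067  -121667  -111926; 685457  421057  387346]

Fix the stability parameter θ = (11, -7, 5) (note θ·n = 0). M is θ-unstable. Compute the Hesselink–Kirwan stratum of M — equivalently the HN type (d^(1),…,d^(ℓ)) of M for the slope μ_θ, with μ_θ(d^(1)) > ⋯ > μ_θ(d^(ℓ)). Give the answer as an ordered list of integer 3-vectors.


Via rank(M_{q-1}∘⋯∘M_p): M ≅ I[1,2], I[2,2], I[2,3], I[3,3].
μ_θ-semistable layers: μ^(1)=5; μ^(2)=2; μ^(3)=-7

((0, 0, 2); (1, 1, 0); (0, 2, 0))


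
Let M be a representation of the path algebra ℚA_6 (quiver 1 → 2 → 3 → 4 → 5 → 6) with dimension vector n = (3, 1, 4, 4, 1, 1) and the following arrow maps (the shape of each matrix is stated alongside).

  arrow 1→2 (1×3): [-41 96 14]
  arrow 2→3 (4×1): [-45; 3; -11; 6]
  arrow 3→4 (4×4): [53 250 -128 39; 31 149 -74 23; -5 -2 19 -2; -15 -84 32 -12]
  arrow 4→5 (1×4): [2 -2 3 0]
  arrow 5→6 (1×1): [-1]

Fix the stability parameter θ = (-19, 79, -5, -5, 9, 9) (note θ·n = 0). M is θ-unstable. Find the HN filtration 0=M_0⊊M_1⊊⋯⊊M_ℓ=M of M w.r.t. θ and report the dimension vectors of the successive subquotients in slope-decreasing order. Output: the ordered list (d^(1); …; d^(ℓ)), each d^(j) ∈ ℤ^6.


Interval decomposition of M: I[1,1]^2, I[1,4], I[3,4]^2, I[3,6].
HN type (ℓ=4): μ^(1)=23; μ^(2)=9; μ^(3)=-5; μ^(4)=-19

((0, 1, 1, 1, 0, 0); (0, 0, 0, 0, 1, 1); (0, 0, 3, 3, 0, 0); (3, 0, 0, 0, 0, 0))


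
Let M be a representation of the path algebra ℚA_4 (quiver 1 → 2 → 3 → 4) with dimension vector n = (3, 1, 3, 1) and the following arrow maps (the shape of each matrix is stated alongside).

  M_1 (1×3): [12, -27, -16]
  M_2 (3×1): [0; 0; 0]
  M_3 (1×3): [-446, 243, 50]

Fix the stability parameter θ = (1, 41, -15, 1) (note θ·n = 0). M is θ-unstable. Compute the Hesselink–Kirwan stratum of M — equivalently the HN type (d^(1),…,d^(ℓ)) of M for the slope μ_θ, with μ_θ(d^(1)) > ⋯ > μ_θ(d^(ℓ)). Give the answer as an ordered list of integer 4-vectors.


Interval decomposition of M: I[1,1]^2, I[1,2], I[3,3]^2, I[3,4].
HN type (ℓ=3): μ^(1)=41; μ^(2)=1; μ^(3)=-15

((0, 1, 0, 0); (3, 0, 0, 1); (0, 0, 3, 0))
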